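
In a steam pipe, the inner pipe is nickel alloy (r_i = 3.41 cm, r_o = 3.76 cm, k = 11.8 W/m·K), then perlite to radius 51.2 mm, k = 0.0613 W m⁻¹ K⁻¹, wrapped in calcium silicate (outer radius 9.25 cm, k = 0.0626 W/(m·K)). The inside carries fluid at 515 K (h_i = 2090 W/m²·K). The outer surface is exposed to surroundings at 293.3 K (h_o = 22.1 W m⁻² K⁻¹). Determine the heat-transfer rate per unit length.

Q' = 92.9 W/m

Treat each layer as a resistance in series:
  R'_conv,in = 1/(2πr h) = 1/(2π·0.0341·2090) = 0.002233 m·K/W
  R'_nickel alloy = ln(0.0376/0.0341)/(2πk) = 0.09771/(2π·11.8) = 0.001318 m·K/W
  R'_perlite = ln(0.0512/0.0376)/(2πk) = 0.3087/(2π·0.0613) = 0.8016 m·K/W
  R'_calcium silicate = ln(0.0925/0.0512)/(2πk) = 0.5915/(2π·0.0626) = 1.504 m·K/W
  R'_conv,out = 1/(2πr h) = 1/(2π·0.0925·22.1) = 0.07785 m·K/W
ΣR = 0.002233 + 0.001318 + 0.8016 + 1.504 + 0.07785 = 2.387 m·K/W
Q' = ΔT/ΣR = (515 K − 293.3 K)/2.387 = 92.9 W/m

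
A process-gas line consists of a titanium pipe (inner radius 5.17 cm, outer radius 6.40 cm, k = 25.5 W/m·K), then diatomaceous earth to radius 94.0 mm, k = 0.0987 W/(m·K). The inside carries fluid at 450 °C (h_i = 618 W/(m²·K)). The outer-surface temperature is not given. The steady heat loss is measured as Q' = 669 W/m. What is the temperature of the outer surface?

T_out = 31.1 °C

Sum the resistances:
  R'_conv,in = 1/(2πr h) = 1/(2π·0.0517·618) = 0.004981 m·K/W
  R'_titanium = ln(0.0640/0.0517)/(2πk) = 0.2134/(2π·25.5) = 0.001332 m·K/W
  R'_diatomaceous earth = ln(0.0940/0.0640)/(2πk) = 0.3844/(2π·0.0987) = 0.6199 m·K/W
ΣR = 0.6262 m·K/W
ΔT = Q'·ΣR = 669 × 0.6262 = 418.9 K
Heat flows outward, so T_out = T_in − ΔT = 450 − 418.9 = 31.1 °C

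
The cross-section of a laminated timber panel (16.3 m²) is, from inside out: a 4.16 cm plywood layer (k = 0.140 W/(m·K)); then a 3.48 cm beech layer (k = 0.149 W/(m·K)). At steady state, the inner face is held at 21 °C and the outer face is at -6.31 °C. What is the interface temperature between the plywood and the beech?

T = 5.71 °C

Treat each layer as a resistance in series:
  R_plywood = L/(kA) = 0.0416/(0.140·16.3) = 0.01823 K/W
  R_beech = L/(kA) = 0.0348/(0.149·16.3) = 0.01433 K/W
ΣR = 0.01823 + 0.01433 = 0.03256 K/W
Q = ΔT/ΣR = (21 °C − -6.31 °C)/0.03256 = 838.8 W
From the inner boundary to the plywood/beech interface, ΣR_partial = 0.01823 K/W.
T_interface = T_in − Q·ΣR_partial = 21 °C − (838.8)(0.01823) = 5.71 °C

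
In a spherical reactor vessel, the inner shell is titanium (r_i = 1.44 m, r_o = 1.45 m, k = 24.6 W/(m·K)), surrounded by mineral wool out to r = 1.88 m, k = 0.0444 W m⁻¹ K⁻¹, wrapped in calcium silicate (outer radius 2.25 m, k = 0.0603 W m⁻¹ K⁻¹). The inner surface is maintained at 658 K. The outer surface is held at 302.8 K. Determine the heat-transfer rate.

Q = 892 W

Treat each layer as a resistance in series:
  R_titanium = (1/1.44 − 1/1.45)/(4πk) = 0.004789/(4π·24.6) = 1.549×10^-5 K/W
  R_mineral wool = (1/1.45 − 1/1.88)/(4πk) = 0.1577/(4π·0.0444) = 0.2827 K/W
  R_calcium silicate = (1/1.88 − 1/2.25)/(4πk) = 0.08747/(4π·0.0603) = 0.1154 K/W
ΣR = 1.549×10^-5 + 0.2827 + 0.1154 = 0.3981 K/W
Q = ΔT/ΣR = (658 K − 302.8 K)/0.3981 = 892 W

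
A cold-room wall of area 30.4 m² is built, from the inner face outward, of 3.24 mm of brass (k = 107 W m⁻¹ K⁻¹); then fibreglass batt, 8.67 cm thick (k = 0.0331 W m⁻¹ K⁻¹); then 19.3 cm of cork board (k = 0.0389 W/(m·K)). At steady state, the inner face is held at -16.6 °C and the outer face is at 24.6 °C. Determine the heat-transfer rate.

Q = 165 W

Series thermal resistances, inner to outer:
  R_brass = L/(kA) = 0.00324/(107·30.4) = 9.961×10^-7 K/W
  R_fibreglass batt = L/(kA) = 0.0867/(0.0331·30.4) = 0.08616 K/W
  R_cork board = L/(kA) = 0.193/(0.0389·30.4) = 0.1632 K/W
ΣR = 9.961×10^-7 + 0.08616 + 0.1632 = 0.2494 K/W
Q = ΔT/ΣR = (-16.6 °C − 24.6 °C)/0.2494 = -165 W
(Negative Q ⇒ heat flows inward; heat gain = 165 W.)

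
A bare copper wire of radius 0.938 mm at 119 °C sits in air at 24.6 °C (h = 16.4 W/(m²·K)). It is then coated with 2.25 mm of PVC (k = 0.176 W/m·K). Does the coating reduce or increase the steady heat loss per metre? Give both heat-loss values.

Critical radius for a cylinder: r_cr = k/h = 0.0107 m = 1.07 cm.
Outer radius after coating: r₂ = 9.38×10^-4 + 0.00225 = 0.003188 m.
Since r₁ < r_cr and r₂ ≤ r_cr, the coating moves toward the maximum at r_cr — heat loss rises.
Bare: R = 1/(2πr₁h) = 10.35 m·K/W; Q = 94.4/10.35 = 9.12 W/m.
Coated: R = R_cond + R_conv = 4.150 m·K/W; Q = 94.4/4.150 = 22.7 W/m.

increases: 9.12 → 22.7 W/m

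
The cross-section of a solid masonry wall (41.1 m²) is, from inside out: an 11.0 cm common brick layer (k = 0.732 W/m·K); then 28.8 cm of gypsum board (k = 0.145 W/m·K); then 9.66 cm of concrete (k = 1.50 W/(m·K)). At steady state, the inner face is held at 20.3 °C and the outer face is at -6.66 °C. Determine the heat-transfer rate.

Series thermal resistances, inner to outer:
  R_common brick = L/(kA) = 0.110/(0.732·41.1) = 0.003656 K/W
  R_gypsum board = L/(kA) = 0.288/(0.145·41.1) = 0.04833 K/W
  R_concrete = L/(kA) = 0.0966/(1.50·41.1) = 0.001567 K/W
ΣR = 0.003656 + 0.04833 + 0.001567 = 0.05355 K/W
Q = ΔT/ΣR = (20.3 °C − -6.66 °C)/0.05355 = 503 W

Q = 503 W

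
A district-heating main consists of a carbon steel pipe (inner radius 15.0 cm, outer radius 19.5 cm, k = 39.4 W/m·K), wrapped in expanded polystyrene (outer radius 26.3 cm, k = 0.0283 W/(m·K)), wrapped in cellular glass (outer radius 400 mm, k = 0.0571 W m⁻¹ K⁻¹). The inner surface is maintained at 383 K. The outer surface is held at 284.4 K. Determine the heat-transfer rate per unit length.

Series thermal resistances, inner to outer:
  R'_carbon steel = ln(0.195/0.150)/(2πk) = 0.2624/(2π·39.4) = 0.001060 m·K/W
  R'_expanded polystyrene = ln(0.263/0.195)/(2πk) = 0.2992/(2π·0.0283) = 1.682 m·K/W
  R'_cellular glass = ln(0.400/0.263)/(2πk) = 0.4193/(2π·0.0571) = 1.169 m·K/W
ΣR = 0.001060 + 1.682 + 1.169 = 2.852 m·K/W
Q' = ΔT/ΣR = (383 K − 284.4 K)/2.852 = 34.6 W/m

Q' = 34.6 W/m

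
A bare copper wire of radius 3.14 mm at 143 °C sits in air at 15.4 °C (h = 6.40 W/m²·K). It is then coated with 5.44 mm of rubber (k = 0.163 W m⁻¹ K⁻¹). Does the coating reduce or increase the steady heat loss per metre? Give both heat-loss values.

Critical radius for a cylinder: r_cr = k/h = 0.0255 m = 2.55 cm.
Outer radius after coating: r₂ = 0.00314 + 0.00544 = 0.00858 m.
Since r₁ < r_cr and r₂ ≤ r_cr, the coating moves toward the maximum at r_cr — heat loss rises.
Bare: R = 1/(2πr₁h) = 7.920 m·K/W; Q = 127.6/7.920 = 16.1 W/m.
Coated: R = R_cond + R_conv = 3.880 m·K/W; Q = 127.6/3.880 = 32.9 W/m.

increases: 16.1 → 32.9 W/m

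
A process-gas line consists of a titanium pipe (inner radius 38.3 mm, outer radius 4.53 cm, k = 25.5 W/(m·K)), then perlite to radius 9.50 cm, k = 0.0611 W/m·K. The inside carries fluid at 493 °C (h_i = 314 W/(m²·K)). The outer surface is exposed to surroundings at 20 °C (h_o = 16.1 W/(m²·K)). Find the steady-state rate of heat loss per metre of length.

Treat each layer as a resistance in series:
  R'_conv,in = 1/(2πr h) = 1/(2π·0.0383·314) = 0.01323 m·K/W
  R'_titanium = ln(0.0453/0.0383)/(2πk) = 0.1679/(2π·25.5) = 0.001048 m·K/W
  R'_perlite = ln(0.0950/0.0453)/(2πk) = 0.7406/(2π·0.0611) = 1.929 m·K/W
  R'_conv,out = 1/(2πr h) = 1/(2π·0.0950·16.1) = 0.1041 m·K/W
ΣR = 0.01323 + 0.001048 + 1.929 + 0.1041 = 2.047 m·K/W
Q' = ΔT/ΣR = (493 °C − 20 °C)/2.047 = 231 W/m

Q' = 231 W/m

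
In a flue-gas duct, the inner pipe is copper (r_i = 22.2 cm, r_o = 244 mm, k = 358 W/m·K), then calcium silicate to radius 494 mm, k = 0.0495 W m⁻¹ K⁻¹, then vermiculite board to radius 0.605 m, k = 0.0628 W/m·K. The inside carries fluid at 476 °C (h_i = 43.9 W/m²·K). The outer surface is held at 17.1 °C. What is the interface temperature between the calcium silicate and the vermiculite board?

Series thermal resistances, inner to outer:
  R'_conv,in = 1/(2πr h) = 1/(2π·0.222·43.9) = 0.01633 m·K/W
  R'_copper = ln(0.244/0.222)/(2πk) = 0.09449/(2π·358) = 4.201×10^-5 m·K/W
  R'_calcium silicate = ln(0.494/0.244)/(2πk) = 0.7054/(2π·0.0495) = 2.268 m·K/W
  R'_vermiculite board = ln(0.605/0.494)/(2πk) = 0.2027/(2π·0.0628) = 0.5137 m·K/W
ΣR = 0.01633 + 4.201×10^-5 + 2.268 + 0.5137 = 2.798 m·K/W
Q' = ΔT/ΣR = (476 °C − 17.1 °C)/2.798 = 164.0 W/m
From the inner boundary to the calcium silicate/vermiculite board interface, ΣR_partial = 2.284 m·K/W.
T_interface = T_in − Q'·ΣR_partial = 476 °C − (164.0)(2.284) = 101 °C

T = 101 °C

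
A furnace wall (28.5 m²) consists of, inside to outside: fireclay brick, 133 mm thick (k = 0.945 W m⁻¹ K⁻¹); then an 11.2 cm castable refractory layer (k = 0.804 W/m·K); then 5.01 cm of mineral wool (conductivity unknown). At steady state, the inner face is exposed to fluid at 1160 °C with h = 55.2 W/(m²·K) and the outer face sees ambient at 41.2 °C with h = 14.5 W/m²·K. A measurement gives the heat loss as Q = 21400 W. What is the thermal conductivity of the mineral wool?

k = 0.0446 W/m·K

ΣR = ΔT/Q = |1160 − 41.2|/21400 = 0.05228 K/W
Known resistances:
  R_conv,in = 1/(hA) = 1/(55.2·28.5) = 6.356×10^-4 K/W
  R_fireclay brick = L/(kA) = 0.133/(0.945·28.5) = 0.004938 K/W
  R_castable refractory = L/(kA) = 0.112/(0.804·28.5) = 0.004888 K/W
  R_conv,out = 1/(hA) = 1/(14.5·28.5) = 0.002420 K/W
R_mineral wool = ΣR − ΣR_known = 0.05228 − 0.01288 = 0.03940 K/W
L/(kA) = 0.03940 ⇒ k = 0.0501/(0.03940·28.5) = 0.0446 W/m·K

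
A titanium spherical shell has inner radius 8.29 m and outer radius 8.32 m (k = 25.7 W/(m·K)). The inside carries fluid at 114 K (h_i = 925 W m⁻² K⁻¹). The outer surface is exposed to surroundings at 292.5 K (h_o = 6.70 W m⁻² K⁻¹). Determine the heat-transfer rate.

Q = 1020 kW

Treat each layer as a resistance in series:
  R_conv,in = 1/(4πr²h) = 1/(4π·8.29²·925) = 1.252×10^-6 K/W
  R_titanium = (1/8.29 − 1/8.32)/(4πk) = 4.350×10^-4/(4π·25.7) = 1.347×10^-6 K/W
  R_conv,out = 1/(4πr²h) = 1/(4π·8.32²·6.70) = 1.716×10^-4 K/W
ΣR = 1.252×10^-6 + 1.347×10^-6 + 1.716×10^-4 = 1.742×10^-4 K/W
Q = ΔT/ΣR = (114 K − 292.5 K)/1.742×10^-4 = -1.02×10^6 W
(Negative Q ⇒ heat flows inward; heat gain = 1.02×10^6 W.)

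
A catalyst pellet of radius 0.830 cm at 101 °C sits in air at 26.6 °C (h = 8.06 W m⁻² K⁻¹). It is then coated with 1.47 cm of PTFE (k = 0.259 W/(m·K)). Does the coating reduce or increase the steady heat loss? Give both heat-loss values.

increases: 0.519 → 1.76 W

Critical radius for a sphere: r_cr = 2k/h = 0.0643 m = 6.43 cm.
Outer radius after coating: r₂ = 0.00830 + 0.0147 = 0.02300 m.
Since r₁ < r_cr and r₂ ≤ r_cr, the coating moves toward the maximum at r_cr — heat loss rises.
Bare: R = 1/(4πr₁²h) = 143.3 K/W; Q = 74.4/143.3 = 0.519 W.
Coated: R = R_cond + R_conv = 42.32 K/W; Q = 74.4/42.32 = 1.76 W.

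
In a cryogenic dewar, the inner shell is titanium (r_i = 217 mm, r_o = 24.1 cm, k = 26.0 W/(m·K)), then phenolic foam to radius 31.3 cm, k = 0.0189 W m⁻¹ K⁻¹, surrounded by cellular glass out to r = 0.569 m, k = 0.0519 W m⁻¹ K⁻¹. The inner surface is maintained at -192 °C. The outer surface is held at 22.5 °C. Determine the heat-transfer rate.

Q = 34.5 W

Treat each layer as a resistance in series:
  R_titanium = (1/0.217 − 1/0.241)/(4πk) = 0.4589/(4π·26.0) = 0.001405 K/W
  R_phenolic foam = (1/0.241 − 1/0.313)/(4πk) = 0.9545/(4π·0.0189) = 4.019 K/W
  R_cellular glass = (1/0.313 − 1/0.569)/(4πk) = 1.437/(4π·0.0519) = 2.204 K/W
ΣR = 0.001405 + 4.019 + 2.204 = 6.224 K/W
Q = ΔT/ΣR = (-192 °C − 22.5 °C)/6.224 = -34.5 W
(Negative Q ⇒ heat flows inward; heat gain = 34.5 W.)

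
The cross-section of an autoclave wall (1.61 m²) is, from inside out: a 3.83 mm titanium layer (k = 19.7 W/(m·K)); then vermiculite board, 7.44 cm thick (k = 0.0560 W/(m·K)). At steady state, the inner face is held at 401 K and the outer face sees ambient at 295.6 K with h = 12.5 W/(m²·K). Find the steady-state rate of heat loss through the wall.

Q = 120 W

Treat each layer as a resistance in series:
  R_titanium = L/(kA) = 0.00383/(19.7·1.61) = 1.208×10^-4 K/W
  R_vermiculite board = L/(kA) = 0.0744/(0.0560·1.61) = 0.8252 K/W
  R_conv,out = 1/(hA) = 1/(12.5·1.61) = 0.04969 K/W
ΣR = 1.208×10^-4 + 0.8252 + 0.04969 = 0.8750 K/W
Q = ΔT/ΣR = (401 K − 295.6 K)/0.8750 = 120 W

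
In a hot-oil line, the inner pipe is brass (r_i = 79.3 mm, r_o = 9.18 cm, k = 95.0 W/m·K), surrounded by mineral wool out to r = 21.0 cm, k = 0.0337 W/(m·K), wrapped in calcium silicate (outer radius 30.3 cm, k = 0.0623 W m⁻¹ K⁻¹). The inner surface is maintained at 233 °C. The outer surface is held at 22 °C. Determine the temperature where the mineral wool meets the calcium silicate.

T = 62.8 °C

Series thermal resistances, inner to outer:
  R'_brass = ln(0.0918/0.0793)/(2πk) = 0.1464/(2π·95.0) = 2.452×10^-4 m·K/W
  R'_mineral wool = ln(0.210/0.0918)/(2πk) = 0.8275/(2π·0.0337) = 3.908 m·K/W
  R'_calcium silicate = ln(0.303/0.210)/(2πk) = 0.3666/(2π·0.0623) = 0.9366 m·K/W
ΣR = 2.452×10^-4 + 3.908 + 0.9366 = 4.845 m·K/W
Q' = ΔT/ΣR = (233 °C − 22 °C)/4.845 = 43.55 W/m
From the inner boundary to the mineral wool/calcium silicate interface, ΣR_partial = 3.908 m·K/W.
T_interface = T_in − Q'·ΣR_partial = 233 °C − (43.55)(3.908) = 62.8 °C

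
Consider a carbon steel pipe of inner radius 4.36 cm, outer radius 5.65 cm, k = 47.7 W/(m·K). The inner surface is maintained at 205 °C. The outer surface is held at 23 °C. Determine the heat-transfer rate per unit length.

Q' = 210 kW/m

Q' = 2πk·ΔT/ln(r₂/r₁) = 2π × 47.7 × 182 / ln(0.0565/0.0436) = 2.10×10^5 W/m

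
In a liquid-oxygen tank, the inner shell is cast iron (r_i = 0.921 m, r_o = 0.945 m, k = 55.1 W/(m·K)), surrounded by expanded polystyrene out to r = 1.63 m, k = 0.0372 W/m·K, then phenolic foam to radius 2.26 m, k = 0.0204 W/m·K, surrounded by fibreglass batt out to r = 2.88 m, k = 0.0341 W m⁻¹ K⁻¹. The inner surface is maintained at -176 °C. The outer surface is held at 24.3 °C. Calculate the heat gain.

Q = 109 W

Resistance network (inner→outer):
  R_cast iron = (1/0.921 − 1/0.945)/(4πk) = 0.02758/(4π·55.1) = 3.983×10^-5 K/W
  R_expanded polystyrene = (1/0.945 − 1/1.63)/(4πk) = 0.4447/(4π·0.0372) = 0.9513 K/W
  R_phenolic foam = (1/1.63 − 1/2.26)/(4πk) = 0.1710/(4π·0.0204) = 0.6671 K/W
  R_fibreglass batt = (1/2.26 − 1/2.88)/(4πk) = 0.09526/(4π·0.0341) = 0.2223 K/W
ΣR = 3.983×10^-5 + 0.9513 + 0.6671 + 0.2223 = 1.841 K/W
Q = ΔT/ΣR = (-176 °C − 24.3 °C)/1.841 = -109 W
(Negative Q ⇒ heat flows inward; heat gain = 109 W.)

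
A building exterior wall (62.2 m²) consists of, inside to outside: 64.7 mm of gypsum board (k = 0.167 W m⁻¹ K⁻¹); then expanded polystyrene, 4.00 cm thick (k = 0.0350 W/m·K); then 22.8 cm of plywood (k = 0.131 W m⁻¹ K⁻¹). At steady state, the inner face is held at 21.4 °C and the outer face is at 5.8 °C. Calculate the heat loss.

Resistance network (inner→outer):
  R_gypsum board = L/(kA) = 0.0647/(0.167·62.2) = 0.006229 K/W
  R_expanded polystyrene = L/(kA) = 0.0400/(0.0350·62.2) = 0.01837 K/W
  R_plywood = L/(kA) = 0.228/(0.131·62.2) = 0.02798 K/W
ΣR = 0.006229 + 0.01837 + 0.02798 = 0.05258 K/W
Q = ΔT/ΣR = (21.4 °C − 5.8 °C)/0.05258 = 297 W

Q = 297 W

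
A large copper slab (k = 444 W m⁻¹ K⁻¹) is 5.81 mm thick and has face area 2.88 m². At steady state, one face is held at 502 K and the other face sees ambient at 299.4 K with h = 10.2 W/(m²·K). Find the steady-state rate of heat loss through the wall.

Q = 5.95 kW

Resistance network (inner→outer):
  R_copper = L/(kA) = 0.00581/(444·2.88) = 4.544×10^-6 K/W
  R_conv,out = 1/(hA) = 1/(10.2·2.88) = 0.03404 K/W
ΣR = 4.544×10^-6 + 0.03404 = 0.03404 K/W
Q = ΔT/ΣR = (502 K − 299.4 K)/0.03404 = 5950 W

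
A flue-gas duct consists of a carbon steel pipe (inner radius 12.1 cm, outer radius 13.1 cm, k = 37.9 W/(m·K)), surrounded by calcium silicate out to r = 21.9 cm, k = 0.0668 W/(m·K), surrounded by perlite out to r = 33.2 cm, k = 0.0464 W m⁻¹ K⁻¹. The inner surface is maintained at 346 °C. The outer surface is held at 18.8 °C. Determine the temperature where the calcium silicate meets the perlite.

T = 195 °C

Treat each layer as a resistance in series:
  R'_carbon steel = ln(0.131/0.121)/(2πk) = 0.07941/(2π·37.9) = 3.335×10^-4 m·K/W
  R'_calcium silicate = ln(0.219/0.131)/(2πk) = 0.5139/(2π·0.0668) = 1.224 m·K/W
  R'_perlite = ln(0.332/0.219)/(2πk) = 0.4161/(2π·0.0464) = 1.427 m·K/W
ΣR = 3.335×10^-4 + 1.224 + 1.427 = 2.651 m·K/W
Q' = ΔT/ΣR = (346 °C − 18.8 °C)/2.651 = 123.4 W/m
From the inner boundary to the calcium silicate/perlite interface, ΣR_partial = 1.224 m·K/W.
T_interface = T_in − Q'·ΣR_partial = 346 °C − (123.4)(1.224) = 195 °C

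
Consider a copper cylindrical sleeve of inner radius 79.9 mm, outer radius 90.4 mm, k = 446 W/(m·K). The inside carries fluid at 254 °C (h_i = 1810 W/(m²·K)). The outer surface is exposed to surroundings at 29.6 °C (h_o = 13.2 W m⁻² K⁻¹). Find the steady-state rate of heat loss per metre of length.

Q' = 1670 W/m

Series thermal resistances, inner to outer:
  R'_conv,in = 1/(2πr h) = 1/(2π·0.0799·1810) = 0.001101 m·K/W
  R'_copper = ln(0.0904/0.0799)/(2πk) = 0.1235/(2π·446) = 4.406×10^-5 m·K/W
  R'_conv,out = 1/(2πr h) = 1/(2π·0.0904·13.2) = 0.1334 m·K/W
ΣR = 0.001101 + 4.406×10^-5 + 0.1334 = 0.1345 m·K/W
Q' = ΔT/ΣR = (254 °C − 29.6 °C)/0.1345 = 1670 W/m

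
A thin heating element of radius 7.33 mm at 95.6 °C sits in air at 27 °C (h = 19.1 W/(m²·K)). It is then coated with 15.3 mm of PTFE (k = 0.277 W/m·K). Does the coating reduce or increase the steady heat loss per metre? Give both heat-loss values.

increases: 60.3 → 67.5 W/m

Critical radius for a cylinder: r_cr = k/h = 0.0145 m = 1.45 cm.
Outer radius after coating: r₂ = 0.00733 + 0.0153 = 0.02263 m.
r₁ < r_cr < r₂: heat loss rises to a maximum at r_cr then falls. Whether the coating helps depends on whether Q(r₂) has dropped back below Q(r₁).
Bare: R = 1/(2πr₁h) = 1.137 m·K/W; Q = 68.6/1.137 = 60.3 W/m.
Coated: R = R_cond + R_conv = 1.016 m·K/W; Q = 68.6/1.016 = 67.5 W/m.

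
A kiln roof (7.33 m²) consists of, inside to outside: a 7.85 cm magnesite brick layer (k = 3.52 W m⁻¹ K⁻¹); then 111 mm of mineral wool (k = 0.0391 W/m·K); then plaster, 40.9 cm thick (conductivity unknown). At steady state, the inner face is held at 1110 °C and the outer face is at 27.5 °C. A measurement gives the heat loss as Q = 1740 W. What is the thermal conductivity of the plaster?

k = 0.241 W/m·K

ΣR = ΔT/Q = |1110 − 27.5|/1740 = 0.6221 K/W
Known resistances:
  R_magnesite brick = L/(kA) = 0.0785/(3.52·7.33) = 0.003042 K/W
  R_mineral wool = L/(kA) = 0.111/(0.0391·7.33) = 0.3873 K/W
R_plaster = ΣR − ΣR_known = 0.6221 − 0.3903 = 0.2318 K/W
L/(kA) = 0.2318 ⇒ k = 0.409/(0.2318·7.33) = 0.241 W/m·K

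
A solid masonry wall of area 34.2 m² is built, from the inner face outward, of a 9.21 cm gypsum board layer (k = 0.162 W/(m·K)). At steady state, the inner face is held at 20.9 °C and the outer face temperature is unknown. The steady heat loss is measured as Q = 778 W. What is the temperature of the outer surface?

Sum the resistances:
  R_gypsum board = L/(kA) = 0.0921/(0.162·34.2) = 0.01662 K/W
ΣR = 0.01662 K/W
ΔT = Q·ΣR = 778 × 0.01662 = 12.93 K
Heat flows outward, so T_out = T_in − ΔT = 20.9 − 12.93 = 7.97 °C

T_out = 7.97 °C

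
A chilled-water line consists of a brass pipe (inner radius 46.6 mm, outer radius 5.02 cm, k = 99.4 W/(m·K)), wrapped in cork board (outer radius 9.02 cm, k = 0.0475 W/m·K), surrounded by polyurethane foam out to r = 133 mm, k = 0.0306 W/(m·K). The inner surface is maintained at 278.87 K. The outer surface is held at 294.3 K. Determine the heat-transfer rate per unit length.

Q' = 3.87 W/m

Series thermal resistances, inner to outer:
  R'_brass = ln(0.0502/0.0466)/(2πk) = 0.07441/(2π·99.4) = 1.191×10^-4 m·K/W
  R'_cork board = ln(0.0902/0.0502)/(2πk) = 0.5860/(2π·0.0475) = 1.964 m·K/W
  R'_polyurethane foam = ln(0.133/0.0902)/(2πk) = 0.3883/(2π·0.0306) = 2.020 m·K/W
ΣR = 1.191×10^-4 + 1.964 + 2.020 = 3.984 m·K/W
Q' = ΔT/ΣR = (278.87 K − 294.3 K)/3.984 = -3.87 W/m
(Negative Q' ⇒ heat flows inward; heat gain = 3.87 W/m.)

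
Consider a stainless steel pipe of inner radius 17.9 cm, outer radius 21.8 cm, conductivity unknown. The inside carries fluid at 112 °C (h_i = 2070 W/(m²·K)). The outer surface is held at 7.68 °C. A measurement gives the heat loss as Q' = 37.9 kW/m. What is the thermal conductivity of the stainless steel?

ΣR = ΔT/Q' = |112 − 7.68|/37900 = 0.002753 m·K/W
Known resistances:
  R'_conv,in = 1/(2πr h) = 1/(2π·0.179·2070) = 4.295×10^-4 m·K/W
R_stainless steel = ΣR − ΣR_known = 0.002753 − 4.295×10^-4 = 0.002324 m·K/W
ln(r₂/r₁)/(2πk) = 0.002324 ⇒ k = 0.1971/(2π·0.002324) = 13.5 W/m·K

k = 13.5 W/m·K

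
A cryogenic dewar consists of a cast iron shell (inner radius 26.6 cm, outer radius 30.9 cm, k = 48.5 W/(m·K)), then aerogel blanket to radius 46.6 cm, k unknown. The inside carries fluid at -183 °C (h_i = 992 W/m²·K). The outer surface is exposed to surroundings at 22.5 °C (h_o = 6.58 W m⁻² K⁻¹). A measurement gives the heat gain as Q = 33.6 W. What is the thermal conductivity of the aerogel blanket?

ΣR = ΔT/Q = |-183 − 22.5|/33.6 = 6.116 K/W
Known resistances:
  R_conv,in = 1/(4πr²h) = 1/(4π·0.266²·992) = 0.001134 K/W
  R_cast iron = (1/0.266 − 1/0.309)/(4πk) = 0.5232/(4π·48.5) = 8.584×10^-4 K/W
  R_conv,out = 1/(4πr²h) = 1/(4π·0.466²·6.58) = 0.05569 K/W
R_aerogel blanket = ΣR − ΣR_known = 6.116 − 0.05768 = 6.058 K/W
(1/r₁−1/r₂)/(4πk) = 6.058 ⇒ k = 1.090/(4π·6.058) = 0.0143 W/m·K

k = 0.0143 W/m·K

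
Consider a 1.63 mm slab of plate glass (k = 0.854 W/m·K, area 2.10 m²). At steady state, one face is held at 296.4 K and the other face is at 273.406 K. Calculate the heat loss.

Q = kA·ΔT/L = 0.854 × 2.10 × |296.4 K − 273.406 K| / 0.00163 = 25300 W

Q = 25.3 kW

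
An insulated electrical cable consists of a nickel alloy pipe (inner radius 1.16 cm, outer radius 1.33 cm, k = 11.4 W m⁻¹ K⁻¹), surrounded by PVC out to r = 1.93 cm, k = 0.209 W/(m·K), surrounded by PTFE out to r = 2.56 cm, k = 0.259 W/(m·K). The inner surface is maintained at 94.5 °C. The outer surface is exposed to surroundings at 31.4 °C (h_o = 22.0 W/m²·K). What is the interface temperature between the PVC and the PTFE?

Treat each layer as a resistance in series:
  R'_nickel alloy = ln(0.0133/0.0116)/(2πk) = 0.1368/(2π·11.4) = 0.001909 m·K/W
  R'_PVC = ln(0.0193/0.0133)/(2πk) = 0.3723/(2π·0.209) = 0.2835 m·K/W
  R'_PTFE = ln(0.0256/0.0193)/(2πk) = 0.2825/(2π·0.259) = 0.1736 m·K/W
  R'_conv,out = 1/(2πr h) = 1/(2π·0.0256·22.0) = 0.2826 m·K/W
ΣR = 0.001909 + 0.2835 + 0.1736 + 0.2826 = 0.7416 m·K/W
Q' = ΔT/ΣR = (94.5 °C − 31.4 °C)/0.7416 = 85.09 W/m
From the inner boundary to the PVC/PTFE interface, ΣR_partial = 0.2854 m·K/W.
T_interface = T_in − Q'·ΣR_partial = 94.5 °C − (85.09)(0.2854) = 70.2 °C

T = 70.2 °C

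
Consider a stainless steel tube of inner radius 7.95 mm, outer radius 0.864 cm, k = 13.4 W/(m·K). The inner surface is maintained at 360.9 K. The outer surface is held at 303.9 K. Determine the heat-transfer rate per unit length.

Q' = 57.7 kW/m

Q' = 2πk·ΔT/ln(r₂/r₁) = 2π × 13.4 × 57 / ln(0.00864/0.00795) = 57700 W/m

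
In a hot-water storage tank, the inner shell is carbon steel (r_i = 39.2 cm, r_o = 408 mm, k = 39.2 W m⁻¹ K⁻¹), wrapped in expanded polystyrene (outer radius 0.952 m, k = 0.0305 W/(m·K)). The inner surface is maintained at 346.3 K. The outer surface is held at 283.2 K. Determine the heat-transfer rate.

Series thermal resistances, inner to outer:
  R_carbon steel = (1/0.392 − 1/0.408)/(4πk) = 0.1000/(4π·39.2) = 2.031×10^-4 K/W
  R_expanded polystyrene = (1/0.408 − 1/0.952)/(4πk) = 1.401/(4π·0.0305) = 3.654 K/W
ΣR = 2.031×10^-4 + 3.654 = 3.654 K/W
Q = ΔT/ΣR = (346.3 K − 283.2 K)/3.654 = 17.3 W

Q = 17.3 W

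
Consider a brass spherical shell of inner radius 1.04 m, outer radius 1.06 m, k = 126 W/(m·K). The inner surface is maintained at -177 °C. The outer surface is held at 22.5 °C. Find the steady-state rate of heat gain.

Q = 4πk·ΔT/(1/r₁ − 1/r₂) = 4π × 126 × 199.5 / (1/1.04 − 1/1.06) = 1.74×10^7 W

Q = 17400 kW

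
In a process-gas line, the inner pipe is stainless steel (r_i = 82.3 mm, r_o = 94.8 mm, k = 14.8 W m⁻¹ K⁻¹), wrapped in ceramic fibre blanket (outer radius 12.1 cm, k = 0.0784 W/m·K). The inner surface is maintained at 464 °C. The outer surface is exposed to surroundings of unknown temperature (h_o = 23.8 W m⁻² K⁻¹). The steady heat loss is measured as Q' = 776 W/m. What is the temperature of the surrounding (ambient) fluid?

Sum the resistances:
  R'_stainless steel = ln(0.0948/0.0823)/(2πk) = 0.1414/(2π·14.8) = 0.001521 m·K/W
  R'_ceramic fibre blanket = ln(0.121/0.0948)/(2πk) = 0.2440/(2π·0.0784) = 0.4954 m·K/W
  R'_conv,out = 1/(2πr h) = 1/(2π·0.121·23.8) = 0.05527 m·K/W
ΣR = 0.5522 m·K/W
ΔT = Q'·ΣR = 776 × 0.5522 = 428.5 K
Heat flows outward, so T_out = T_in − ΔT = 464 − 428.5 = 35.5 °C

T_out = 35.5 °C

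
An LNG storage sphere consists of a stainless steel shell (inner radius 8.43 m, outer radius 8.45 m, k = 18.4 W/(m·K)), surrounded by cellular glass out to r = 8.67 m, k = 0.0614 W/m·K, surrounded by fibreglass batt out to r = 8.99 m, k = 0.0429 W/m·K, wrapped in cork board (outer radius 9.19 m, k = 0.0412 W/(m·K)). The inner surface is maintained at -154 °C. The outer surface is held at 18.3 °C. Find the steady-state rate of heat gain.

Resistance network (inner→outer):
  R_stainless steel = (1/8.43 − 1/8.45)/(4πk) = 2.808×10^-4/(4π·18.4) = 1.214×10^-6 K/W
  R_cellular glass = (1/8.45 − 1/8.67)/(4πk) = 0.003003/(4π·0.0614) = 0.003892 K/W
  R_fibreglass batt = (1/8.67 − 1/8.99)/(4πk) = 0.004106/(4π·0.0429) = 0.007616 K/W
  R_cork board = (1/8.99 − 1/9.19)/(4πk) = 0.002421/(4π·0.0412) = 0.004676 K/W
ΣR = 1.214×10^-6 + 0.003892 + 0.007616 + 0.004676 = 0.01619 K/W
Q = ΔT/ΣR = (-154 °C − 18.3 °C)/0.01619 = -10600 W
(Negative Q ⇒ heat flows inward; heat gain = 10600 W.)

Q = 10600 W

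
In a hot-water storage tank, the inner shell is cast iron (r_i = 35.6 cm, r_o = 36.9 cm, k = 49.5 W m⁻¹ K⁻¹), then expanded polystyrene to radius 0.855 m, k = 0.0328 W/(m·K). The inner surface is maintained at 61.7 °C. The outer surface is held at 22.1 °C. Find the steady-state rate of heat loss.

Resistance network (inner→outer):
  R_cast iron = (1/0.356 − 1/0.369)/(4πk) = 0.09896/(4π·49.5) = 1.591×10^-4 K/W
  R_expanded polystyrene = (1/0.369 − 1/0.855)/(4πk) = 1.540/(4π·0.0328) = 3.737 K/W
ΣR = 1.591×10^-4 + 3.737 = 3.737 K/W
Q = ΔT/ΣR = (61.7 °C − 22.1 °C)/3.737 = 10.6 W

Q = 10.6 W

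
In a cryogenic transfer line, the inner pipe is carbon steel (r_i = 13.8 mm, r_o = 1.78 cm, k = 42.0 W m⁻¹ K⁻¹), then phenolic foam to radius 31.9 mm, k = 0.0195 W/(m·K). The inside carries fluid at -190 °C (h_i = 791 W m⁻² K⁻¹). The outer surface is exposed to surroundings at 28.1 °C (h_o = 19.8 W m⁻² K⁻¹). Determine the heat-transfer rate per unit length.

Series thermal resistances, inner to outer:
  R'_conv,in = 1/(2πr h) = 1/(2π·0.0138·791) = 0.01458 m·K/W
  R'_carbon steel = ln(0.0178/0.0138)/(2πk) = 0.2545/(2π·42.0) = 9.645×10^-4 m·K/W
  R'_phenolic foam = ln(0.0319/0.0178)/(2πk) = 0.5834/(2π·0.0195) = 4.762 m·K/W
  R'_conv,out = 1/(2πr h) = 1/(2π·0.0319·19.8) = 0.2520 m·K/W
ΣR = 0.01458 + 9.645×10^-4 + 4.762 + 0.2520 = 5.030 m·K/W
Q' = ΔT/ΣR = (-190 °C − 28.1 °C)/5.030 = -43.4 W/m
(Negative Q' ⇒ heat flows inward; heat gain = 43.4 W/m.)

Q' = 43.4 W/m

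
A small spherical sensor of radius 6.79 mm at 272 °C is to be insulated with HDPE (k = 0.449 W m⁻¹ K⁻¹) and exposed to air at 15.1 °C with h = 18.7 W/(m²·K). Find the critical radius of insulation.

For a sphere, r_cr = 2k_ins/h = 2·0.449/18.7 = 0.0480 m = 4.80 cm

r_cr = 4.80 cm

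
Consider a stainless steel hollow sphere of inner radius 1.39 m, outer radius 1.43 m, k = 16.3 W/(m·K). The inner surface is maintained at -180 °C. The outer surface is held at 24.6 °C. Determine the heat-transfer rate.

Q = 4πk·ΔT/(1/r₁ − 1/r₂) = 4π × 16.3 × 204.6 / (1/1.39 − 1/1.43) = 2.08×10^6 W

Q = 2.08×10^6 W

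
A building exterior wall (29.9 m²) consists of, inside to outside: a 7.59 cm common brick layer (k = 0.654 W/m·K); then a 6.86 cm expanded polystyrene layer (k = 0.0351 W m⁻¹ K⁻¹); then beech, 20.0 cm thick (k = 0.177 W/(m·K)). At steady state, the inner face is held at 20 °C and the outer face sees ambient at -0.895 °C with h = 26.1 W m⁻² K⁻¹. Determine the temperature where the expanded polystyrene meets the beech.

T = 6.64 °C

Resistance network (inner→outer):
  R_common brick = L/(kA) = 0.0759/(0.654·29.9) = 0.003881 K/W
  R_expanded polystyrene = L/(kA) = 0.0686/(0.0351·29.9) = 0.06537 K/W
  R_beech = L/(kA) = 0.200/(0.177·29.9) = 0.03779 K/W
  R_conv,out = 1/(hA) = 1/(26.1·29.9) = 0.001281 K/W
ΣR = 0.003881 + 0.06537 + 0.03779 + 0.001281 = 0.1083 K/W
Q = ΔT/ΣR = (20 °C − -0.895 °C)/0.1083 = 192.9 W
From the inner boundary to the expanded polystyrene/beech interface, ΣR_partial = 0.06925 K/W.
T_interface = T_in − Q·ΣR_partial = 20 °C − (192.9)(0.06925) = 6.64 °C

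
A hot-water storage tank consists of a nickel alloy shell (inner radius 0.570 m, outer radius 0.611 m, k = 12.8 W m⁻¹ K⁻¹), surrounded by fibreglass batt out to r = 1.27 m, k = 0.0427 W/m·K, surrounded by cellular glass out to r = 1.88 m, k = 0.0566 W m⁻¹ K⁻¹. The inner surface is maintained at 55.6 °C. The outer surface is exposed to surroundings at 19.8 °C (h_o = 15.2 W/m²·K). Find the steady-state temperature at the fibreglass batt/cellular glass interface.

Resistance network (inner→outer):
  R_nickel alloy = (1/0.570 − 1/0.611)/(4πk) = 0.1177/(4π·12.8) = 7.319×10^-4 K/W
  R_fibreglass batt = (1/0.611 − 1/1.27)/(4πk) = 0.8493/(4π·0.0427) = 1.583 K/W
  R_cellular glass = (1/1.27 − 1/1.88)/(4πk) = 0.2555/(4π·0.0566) = 0.3592 K/W
  R_conv,out = 1/(4πr²h) = 1/(4π·1.88²·15.2) = 0.001481 K/W
ΣR = 7.319×10^-4 + 1.583 + 0.3592 + 0.001481 = 1.944 K/W
Q = ΔT/ΣR = (55.6 °C − 19.8 °C)/1.944 = 18.42 W
From the inner boundary to the fibreglass batt/cellular glass interface, ΣR_partial = 1.584 K/W.
T_interface = T_in − Q·ΣR_partial = 55.6 °C − (18.42)(1.584) = 26.4 °C

T = 26.4 °C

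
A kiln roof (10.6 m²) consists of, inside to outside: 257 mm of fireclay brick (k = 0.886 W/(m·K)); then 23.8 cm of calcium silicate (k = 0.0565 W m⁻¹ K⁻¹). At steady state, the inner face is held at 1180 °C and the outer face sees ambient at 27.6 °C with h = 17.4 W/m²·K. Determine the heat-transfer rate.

Treat each layer as a resistance in series:
  R_fireclay brick = L/(kA) = 0.257/(0.886·10.6) = 0.02736 K/W
  R_calcium silicate = L/(kA) = 0.238/(0.0565·10.6) = 0.3974 K/W
  R_conv,out = 1/(hA) = 1/(17.4·10.6) = 0.005422 K/W
ΣR = 0.02736 + 0.3974 + 0.005422 = 0.4302 K/W
Q = ΔT/ΣR = (1180 °C − 27.6 °C)/0.4302 = 2680 W

Q = 2680 W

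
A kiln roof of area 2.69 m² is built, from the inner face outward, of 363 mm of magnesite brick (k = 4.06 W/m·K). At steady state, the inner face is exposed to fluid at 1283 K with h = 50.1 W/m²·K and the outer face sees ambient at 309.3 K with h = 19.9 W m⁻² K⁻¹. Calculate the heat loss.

Q = 16400 W

Series thermal resistances, inner to outer:
  R_conv,in = 1/(hA) = 1/(50.1·2.69) = 0.007420 K/W
  R_magnesite brick = L/(kA) = 0.363/(4.06·2.69) = 0.03324 K/W
  R_conv,out = 1/(hA) = 1/(19.9·2.69) = 0.01868 K/W
ΣR = 0.007420 + 0.03324 + 0.01868 = 0.05934 K/W
Q = ΔT/ΣR = (1283 K − 309.3 K)/0.05934 = 16400 W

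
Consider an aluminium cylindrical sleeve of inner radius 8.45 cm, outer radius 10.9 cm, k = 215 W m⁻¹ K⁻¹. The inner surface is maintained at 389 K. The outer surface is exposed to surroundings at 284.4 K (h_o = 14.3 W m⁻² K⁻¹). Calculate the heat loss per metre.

Q' = 1020 W/m

Series thermal resistances, inner to outer:
  R'_aluminium = ln(0.109/0.0845)/(2πk) = 0.2546/(2π·215) = 1.885×10^-4 m·K/W
  R'_conv,out = 1/(2πr h) = 1/(2π·0.109·14.3) = 0.1021 m·K/W
ΣR = 1.885×10^-4 + 0.1021 = 0.1023 m·K/W
Q' = ΔT/ΣR = (389 K − 284.4 K)/0.1023 = 1020 W/m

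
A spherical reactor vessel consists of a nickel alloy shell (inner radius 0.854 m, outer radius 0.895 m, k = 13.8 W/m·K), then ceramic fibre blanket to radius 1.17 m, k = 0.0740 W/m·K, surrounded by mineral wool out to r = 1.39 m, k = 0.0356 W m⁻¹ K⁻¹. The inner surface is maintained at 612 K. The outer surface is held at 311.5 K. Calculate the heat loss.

Q = 514 W

Resistance network (inner→outer):
  R_nickel alloy = (1/0.854 − 1/0.895)/(4πk) = 0.05364/(4π·13.8) = 3.093×10^-4 K/W
  R_ceramic fibre blanket = (1/0.895 − 1/1.17)/(4πk) = 0.2626/(4π·0.0740) = 0.2824 K/W
  R_mineral wool = (1/1.17 − 1/1.39)/(4πk) = 0.1353/(4π·0.0356) = 0.3024 K/W
ΣR = 3.093×10^-4 + 0.2824 + 0.3024 = 0.5851 K/W
Q = ΔT/ΣR = (612 K − 311.5 K)/0.5851 = 514 W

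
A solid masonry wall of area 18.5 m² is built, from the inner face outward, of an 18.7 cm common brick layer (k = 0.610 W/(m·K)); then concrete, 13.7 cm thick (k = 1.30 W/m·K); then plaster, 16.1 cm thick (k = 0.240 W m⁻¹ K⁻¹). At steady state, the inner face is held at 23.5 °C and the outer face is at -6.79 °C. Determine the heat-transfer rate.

Treat each layer as a resistance in series:
  R_common brick = L/(kA) = 0.187/(0.610·18.5) = 0.01657 K/W
  R_concrete = L/(kA) = 0.137/(1.30·18.5) = 0.005696 K/W
  R_plaster = L/(kA) = 0.161/(0.240·18.5) = 0.03626 K/W
ΣR = 0.01657 + 0.005696 + 0.03626 = 0.05853 K/W
Q = ΔT/ΣR = (23.5 °C − -6.79 °C)/0.05853 = 518 W

Q = 518 W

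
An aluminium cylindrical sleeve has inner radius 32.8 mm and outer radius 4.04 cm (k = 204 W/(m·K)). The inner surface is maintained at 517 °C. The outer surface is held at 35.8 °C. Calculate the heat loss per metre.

Q' = 2.96×10^6 W/m

Q' = 2πk·ΔT/ln(r₂/r₁) = 2π × 204 × 481.2 / ln(0.0404/0.0328) = 2.96×10^6 W/m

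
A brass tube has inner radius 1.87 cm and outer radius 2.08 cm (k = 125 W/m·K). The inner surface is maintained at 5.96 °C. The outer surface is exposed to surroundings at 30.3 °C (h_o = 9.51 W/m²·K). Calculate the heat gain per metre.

Q' = 30.2 W/m

Treat each layer as a resistance in series:
  R'_brass = ln(0.0208/0.0187)/(2πk) = 0.1064/(2π·125) = 1.355×10^-4 m·K/W
  R'_conv,out = 1/(2πr h) = 1/(2π·0.0208·9.51) = 0.8046 m·K/W
ΣR = 1.355×10^-4 + 0.8046 = 0.8047 m·K/W
Q' = ΔT/ΣR = (5.96 °C − 30.3 °C)/0.8047 = -30.2 W/m
(Negative Q' ⇒ heat flows inward; heat gain = 30.2 W/m.)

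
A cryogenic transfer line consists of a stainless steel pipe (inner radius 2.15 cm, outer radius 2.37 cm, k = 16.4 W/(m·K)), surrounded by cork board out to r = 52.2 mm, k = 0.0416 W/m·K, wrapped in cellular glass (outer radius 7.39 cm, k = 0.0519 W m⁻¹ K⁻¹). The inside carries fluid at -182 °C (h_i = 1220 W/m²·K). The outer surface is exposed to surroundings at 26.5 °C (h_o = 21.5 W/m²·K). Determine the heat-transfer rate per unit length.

Treat each layer as a resistance in series:
  R'_conv,in = 1/(2πr h) = 1/(2π·0.0215·1220) = 0.006068 m·K/W
  R'_stainless steel = ln(0.0237/0.0215)/(2πk) = 0.09742/(2π·16.4) = 9.454×10^-4 m·K/W
  R'_cork board = ln(0.0522/0.0237)/(2πk) = 0.7896/(2π·0.0416) = 3.021 m·K/W
  R'_cellular glass = ln(0.0739/0.0522)/(2πk) = 0.3476/(2π·0.0519) = 1.066 m·K/W
  R'_conv,out = 1/(2πr h) = 1/(2π·0.0739·21.5) = 0.1002 m·K/W
ΣR = 0.006068 + 9.454×10^-4 + 3.021 + 1.066 + 0.1002 = 4.194 m·K/W
Q' = ΔT/ΣR = (-182 °C − 26.5 °C)/4.194 = -49.7 W/m
(Negative Q' ⇒ heat flows inward; heat gain = 49.7 W/m.)

Q' = 49.7 W/m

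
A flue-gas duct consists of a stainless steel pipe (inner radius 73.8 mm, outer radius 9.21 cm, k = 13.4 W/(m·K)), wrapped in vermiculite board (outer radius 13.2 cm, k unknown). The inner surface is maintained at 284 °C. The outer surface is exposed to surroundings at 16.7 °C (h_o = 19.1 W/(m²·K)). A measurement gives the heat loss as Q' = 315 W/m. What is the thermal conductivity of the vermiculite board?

k = 0.0732 W/m·K

ΣR = ΔT/Q' = |284 − 16.7|/315 = 0.8486 m·K/W
Known resistances:
  R'_stainless steel = ln(0.0921/0.0738)/(2πk) = 0.2215/(2π·13.4) = 0.002631 m·K/W
  R'_conv,out = 1/(2πr h) = 1/(2π·0.132·19.1) = 0.06313 m·K/W
R_vermiculite board = ΣR − ΣR_known = 0.8486 − 0.06576 = 0.7828 m·K/W
ln(r₂/r₁)/(2πk) = 0.7828 ⇒ k = 0.3599/(2π·0.7828) = 0.0732 W/m·K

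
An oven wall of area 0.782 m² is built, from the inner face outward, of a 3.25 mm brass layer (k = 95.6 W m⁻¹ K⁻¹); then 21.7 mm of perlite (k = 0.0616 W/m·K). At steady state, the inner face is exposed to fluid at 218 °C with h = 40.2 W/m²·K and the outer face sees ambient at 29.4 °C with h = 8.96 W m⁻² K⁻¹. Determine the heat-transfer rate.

Treat each layer as a resistance in series:
  R_conv,in = 1/(hA) = 1/(40.2·0.782) = 0.03181 K/W
  R_brass = L/(kA) = 0.00325/(95.6·0.782) = 4.347×10^-5 K/W
  R_perlite = L/(kA) = 0.0217/(0.0616·0.782) = 0.4505 K/W
  R_conv,out = 1/(hA) = 1/(8.96·0.782) = 0.1427 K/W
ΣR = 0.03181 + 4.347×10^-5 + 0.4505 + 0.1427 = 0.6251 K/W
Q = ΔT/ΣR = (218 °C − 29.4 °C)/0.6251 = 302 W

Q = 302 W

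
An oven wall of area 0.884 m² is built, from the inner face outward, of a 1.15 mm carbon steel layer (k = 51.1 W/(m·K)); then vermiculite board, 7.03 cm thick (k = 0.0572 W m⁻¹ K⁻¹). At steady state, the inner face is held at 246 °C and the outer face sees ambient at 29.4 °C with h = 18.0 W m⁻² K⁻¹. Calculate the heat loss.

Treat each layer as a resistance in series:
  R_carbon steel = L/(kA) = 0.00115/(51.1·0.884) = 2.546×10^-5 K/W
  R_vermiculite board = L/(kA) = 0.0703/(0.0572·0.884) = 1.390 K/W
  R_conv,out = 1/(hA) = 1/(18.0·0.884) = 0.06285 K/W
ΣR = 2.546×10^-5 + 1.390 + 0.06285 = 1.453 K/W
Q = ΔT/ΣR = (246 °C − 29.4 °C)/1.453 = 149 W

Q = 149 W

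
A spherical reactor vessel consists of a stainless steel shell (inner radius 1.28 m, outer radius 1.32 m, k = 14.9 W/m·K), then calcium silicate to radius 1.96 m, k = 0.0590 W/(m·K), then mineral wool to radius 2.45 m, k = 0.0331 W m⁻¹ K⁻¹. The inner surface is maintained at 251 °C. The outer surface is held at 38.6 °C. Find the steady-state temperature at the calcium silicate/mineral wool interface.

Series thermal resistances, inner to outer:
  R_stainless steel = (1/1.28 − 1/1.32)/(4πk) = 0.02367/(4π·14.9) = 1.264×10^-4 K/W
  R_calcium silicate = (1/1.32 − 1/1.96)/(4πk) = 0.2474/(4π·0.0590) = 0.3336 K/W
  R_mineral wool = (1/1.96 − 1/2.45)/(4πk) = 0.1020/(4π·0.0331) = 0.2453 K/W
ΣR = 1.264×10^-4 + 0.3336 + 0.2453 = 0.5790 K/W
Q = ΔT/ΣR = (251 °C − 38.6 °C)/0.5790 = 366.8 W
From the inner boundary to the calcium silicate/mineral wool interface, ΣR_partial = 0.3337 K/W.
T_interface = T_in − Q·ΣR_partial = 251 °C − (366.8)(0.3337) = 129 °C

T = 129 °C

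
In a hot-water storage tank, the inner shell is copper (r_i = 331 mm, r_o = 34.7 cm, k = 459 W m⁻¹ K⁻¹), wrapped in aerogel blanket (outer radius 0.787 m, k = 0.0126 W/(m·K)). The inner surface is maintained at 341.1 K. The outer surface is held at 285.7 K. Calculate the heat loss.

Q = 5.44 W

Treat each layer as a resistance in series:
  R_copper = (1/0.331 − 1/0.347)/(4πk) = 0.1393/(4π·459) = 2.415×10^-5 K/W
  R_aerogel blanket = (1/0.347 − 1/0.787)/(4πk) = 1.611/(4π·0.0126) = 10.18 K/W
ΣR = 2.415×10^-5 + 10.18 = 10.18 K/W
Q = ΔT/ΣR = (341.1 K − 285.7 K)/10.18 = 5.44 W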